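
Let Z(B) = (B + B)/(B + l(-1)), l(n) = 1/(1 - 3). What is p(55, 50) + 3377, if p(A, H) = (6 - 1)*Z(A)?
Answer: 369193/109 ≈ 3387.1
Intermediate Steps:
l(n) = -½ (l(n) = 1/(-2) = -½)
Z(B) = 2*B/(-½ + B) (Z(B) = (B + B)/(B - ½) = (2*B)/(-½ + B) = 2*B/(-½ + B))
p(A, H) = 20*A/(-1 + 2*A) (p(A, H) = (6 - 1)*(4*A/(-1 + 2*A)) = 5*(4*A/(-1 + 2*A)) = 20*A/(-1 + 2*A))
p(55, 50) + 3377 = 20*55/(-1 + 2*55) + 3377 = 20*55/(-1 + 110) + 3377 = 20*55/109 + 3377 = 20*55*(1/109) + 3377 = 1100/109 + 3377 = 369193/109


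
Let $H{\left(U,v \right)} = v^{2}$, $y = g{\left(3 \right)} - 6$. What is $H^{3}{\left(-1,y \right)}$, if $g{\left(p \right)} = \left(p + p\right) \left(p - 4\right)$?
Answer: $2985984$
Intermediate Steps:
$g{\left(p \right)} = 2 p \left(-4 + p\right)$
$y = -12$ ($y = 2 \cdot 3 \left(-4 + 3\right) - 6 = 2 \cdot 3 \left(-1\right) - 6 = -6 - 6 = -12$)
$H^{3}{\left(-1,y \right)} = \left(\left(-12\right)^{2}\right)^{3} = 144^{3} = 2985984$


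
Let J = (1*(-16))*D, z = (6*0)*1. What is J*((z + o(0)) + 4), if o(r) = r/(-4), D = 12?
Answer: -768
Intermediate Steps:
z = 0 (z = 0*1 = 0)
o(r) = -r/4 (o(r) = r*(-¼) = -r/4)
J = -192 (J = (1*(-16))*12 = -16*12 = -192)
J*((z + o(0)) + 4) = -192*((0 - ¼*0) + 4) = -192*((0 + 0) + 4) = -192*(0 + 4) = -192*4 = -768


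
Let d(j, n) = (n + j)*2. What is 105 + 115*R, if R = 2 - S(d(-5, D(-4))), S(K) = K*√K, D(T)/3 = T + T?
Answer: 335 + 6670*I*√58 ≈ 335.0 + 50797.0*I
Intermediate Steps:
D(T) = 6*T (D(T) = 3*(T + T) = 3*(2*T) = 6*T)
d(j, n) = 2*j + 2*n (d(j, n) = (j + n)*2 = 2*j + 2*n)
S(K) = K^(3/2)
R = 2 + 58*I*√58 (R = 2 - (2*(-5) + 2*(6*(-4)))^(3/2) = 2 - (-10 + 2*(-24))^(3/2) = 2 - (-10 - 48)^(3/2) = 2 - (-58)^(3/2) = 2 - (-58)*I*√58 = 2 + 58*I*√58 ≈ 2.0 + 441.71*I)
105 + 115*R = 105 + 115*(2 + 58*I*√58) = 105 + (230 + 6670*I*√58) = 335 + 6670*I*√58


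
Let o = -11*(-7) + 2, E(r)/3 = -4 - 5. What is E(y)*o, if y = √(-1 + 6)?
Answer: -2133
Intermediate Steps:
y = √5 ≈ 2.2361
E(r) = -27 (E(r) = 3*(-4 - 5) = 3*(-9) = -27)
o = 79 (o = 77 + 2 = 79)
E(y)*o = -27*79 = -2133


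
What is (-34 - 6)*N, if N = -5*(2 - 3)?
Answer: -200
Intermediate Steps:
N = 5 (N = -5*(-1) = 5)
(-34 - 6)*N = (-34 - 6)*5 = -40*5 = -200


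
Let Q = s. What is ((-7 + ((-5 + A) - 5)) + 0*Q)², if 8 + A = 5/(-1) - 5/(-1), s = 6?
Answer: 625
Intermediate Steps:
Q = 6
A = -8 (A = -8 + (5/(-1) - 5/(-1)) = -8 + (5*(-1) - 5*(-1)) = -8 + (-5 + 5) = -8 + 0 = -8)
((-7 + ((-5 + A) - 5)) + 0*Q)² = ((-7 + ((-5 - 8) - 5)) + 0*6)² = ((-7 + (-13 - 5)) + 0)² = ((-7 - 18) + 0)² = (-25 + 0)² = (-25)² = 625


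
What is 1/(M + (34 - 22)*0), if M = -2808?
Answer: -1/2808 ≈ -0.00035613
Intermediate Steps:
1/(M + (34 - 22)*0) = 1/(-2808 + (34 - 22)*0) = 1/(-2808 + 12*0) = 1/(-2808 + 0) = 1/(-2808) = -1/2808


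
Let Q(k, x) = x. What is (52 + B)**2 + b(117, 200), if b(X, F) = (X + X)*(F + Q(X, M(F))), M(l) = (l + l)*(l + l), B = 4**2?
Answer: 37491424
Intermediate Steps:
B = 16
M(l) = 4*l**2 (M(l) = (2*l)*(2*l) = 4*l**2)
b(X, F) = 2*X*(F + 4*F**2) (b(X, F) = (X + X)*(F + 4*F**2) = (2*X)*(F + 4*F**2) = 2*X*(F + 4*F**2))
(52 + B)**2 + b(117, 200) = (52 + 16)**2 + 2*200*117*(1 + 4*200) = 68**2 + 2*200*117*(1 + 800) = 4624 + 2*200*117*801 = 4624 + 37486800 = 37491424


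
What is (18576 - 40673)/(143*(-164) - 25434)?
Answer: 22097/48886 ≈ 0.45201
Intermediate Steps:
(18576 - 40673)/(143*(-164) - 25434) = -22097/(-23452 - 25434) = -22097/(-48886) = -22097*(-1/48886) = 22097/48886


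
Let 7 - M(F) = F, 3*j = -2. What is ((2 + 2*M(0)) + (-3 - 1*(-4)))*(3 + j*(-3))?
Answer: 85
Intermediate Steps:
j = -2/3 (j = (1/3)*(-2) = -2/3 ≈ -0.66667)
M(F) = 7 - F
((2 + 2*M(0)) + (-3 - 1*(-4)))*(3 + j*(-3)) = ((2 + 2*(7 - 1*0)) + (-3 - 1*(-4)))*(3 - 2/3*(-3)) = ((2 + 2*(7 + 0)) + (-3 + 4))*(3 + 2) = ((2 + 2*7) + 1)*5 = ((2 + 14) + 1)*5 = (16 + 1)*5 = 17*5 = 85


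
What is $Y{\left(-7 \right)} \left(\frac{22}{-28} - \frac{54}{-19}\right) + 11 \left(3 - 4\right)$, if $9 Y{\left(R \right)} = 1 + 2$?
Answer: $- \frac{8231}{798} \approx -10.315$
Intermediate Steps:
$Y{\left(R \right)} = \frac{1}{3}$ ($Y{\left(R \right)} = \frac{1 + 2}{9} = \frac{1}{9} \cdot 3 = \frac{1}{3}$)
$Y{\left(-7 \right)} \left(\frac{22}{-28} - \frac{54}{-19}\right) + 11 \left(3 - 4\right) = \frac{\frac{22}{-28} - \frac{54}{-19}}{3} + 11 \left(3 - 4\right) = \frac{22 \left(- \frac{1}{28}\right) - - \frac{54}{19}}{3} + 11 \left(3 - 4\right) = \frac{- \frac{11}{14} + \frac{54}{19}}{3} + 11 \left(-1\right) = \frac{1}{3} \cdot \frac{547}{266} - 11 = \frac{547}{798} - 11 = - \frac{8231}{798}$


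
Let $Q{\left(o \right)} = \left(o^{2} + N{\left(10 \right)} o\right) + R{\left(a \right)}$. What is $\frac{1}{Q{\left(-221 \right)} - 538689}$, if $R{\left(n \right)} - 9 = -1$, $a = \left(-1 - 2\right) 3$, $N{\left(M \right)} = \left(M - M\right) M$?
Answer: $- \frac{1}{489840} \approx -2.0415 \cdot 10^{-6}$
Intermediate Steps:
$N{\left(M \right)} = 0$ ($N{\left(M \right)} = 0 M = 0$)
$a = -9$ ($a = \left(-3\right) 3 = -9$)
$R{\left(n \right)} = 8$ ($R{\left(n \right)} = 9 - 1 = 8$)
$Q{\left(o \right)} = 8 + o^{2}$ ($Q{\left(o \right)} = \left(o^{2} + 0 o\right) + 8 = \left(o^{2} + 0\right) + 8 = o^{2} + 8 = 8 + o^{2}$)
$\frac{1}{Q{\left(-221 \right)} - 538689} = \frac{1}{\left(8 + \left(-221\right)^{2}\right) - 538689} = \frac{1}{\left(8 + 48841\right) - 538689} = \frac{1}{48849 - 538689} = \frac{1}{-489840} = - \frac{1}{489840}$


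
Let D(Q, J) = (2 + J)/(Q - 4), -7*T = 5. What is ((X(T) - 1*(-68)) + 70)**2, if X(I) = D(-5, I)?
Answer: 931225/49 ≈ 19005.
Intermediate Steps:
T = -5/7 (T = -1/7*5 = -5/7 ≈ -0.71429)
D(Q, J) = (2 + J)/(-4 + Q)
X(I) = -2/9 - I/9 (X(I) = (2 + I)/(-4 - 5) = (2 + I)/(-9) = -(2 + I)/9 = -2/9 - I/9)
((X(T) - 1*(-68)) + 70)**2 = (((-2/9 - 1/9*(-5/7)) - 1*(-68)) + 70)**2 = (((-2/9 + 5/63) + 68) + 70)**2 = ((-1/7 + 68) + 70)**2 = (475/7 + 70)**2 = (965/7)**2 = 931225/49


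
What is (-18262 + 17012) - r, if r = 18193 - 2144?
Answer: -17299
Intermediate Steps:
r = 16049
(-18262 + 17012) - r = (-18262 + 17012) - 1*16049 = -1250 - 16049 = -17299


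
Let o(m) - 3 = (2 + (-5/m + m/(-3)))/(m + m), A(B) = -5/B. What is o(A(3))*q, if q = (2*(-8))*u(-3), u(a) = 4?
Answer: -256/3 ≈ -85.333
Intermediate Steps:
o(m) = 3 + (2 - 5/m - m/3)/(2*m) (o(m) = 3 + (2 + (-5/m + m/(-3)))/(m + m) = 3 + (2 + (-5/m + m*(-⅓)))/((2*m)) = 3 + (2 + (-5/m - m/3))*(1/(2*m)) = 3 + (2 - 5/m - m/3)*(1/(2*m)) = 3 + (2 - 5/m - m/3)/(2*m))
q = -64 (q = (2*(-8))*4 = -16*4 = -64)
o(A(3))*q = (17/6 + 1/(-5/3) - 5/(2*(-5/3)²))*(-64) = (17/6 - ⅗ - 5/2*9/25)*(-64) = (17/6 - ⅗ - 9/10)*(-64) = (4/3)*(-64) = -256/3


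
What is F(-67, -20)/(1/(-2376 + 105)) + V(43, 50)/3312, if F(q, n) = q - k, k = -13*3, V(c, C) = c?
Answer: 210603499/3312 ≈ 63588.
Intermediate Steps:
k = -39 (k = -1*39 = -39)
F(q, n) = 39 + q (F(q, n) = q - 1*(-39) = q + 39 = 39 + q)
F(-67, -20)/(1/(-2376 + 105)) + V(43, 50)/3312 = (39 - 67)/(1/(-2376 + 105)) + 43/3312 = -28/(1/(-2271)) + 43*(1/3312) = -28/(-1/2271) + 43/3312 = -28*(-2271) + 43/3312 = 63588 + 43/3312 = 210603499/3312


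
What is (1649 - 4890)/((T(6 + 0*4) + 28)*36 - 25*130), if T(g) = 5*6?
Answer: 463/166 ≈ 2.7892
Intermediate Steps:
T(g) = 30
(1649 - 4890)/((T(6 + 0*4) + 28)*36 - 25*130) = (1649 - 4890)/((30 + 28)*36 - 25*130) = -3241/(58*36 - 3250) = -3241/(2088 - 3250) = -3241/(-1162) = -3241*(-1/1162) = 463/166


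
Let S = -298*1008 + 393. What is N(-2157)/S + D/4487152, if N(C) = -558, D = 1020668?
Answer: 25724587067/112175434636 ≈ 0.22932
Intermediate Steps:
S = -299991 (S = -300384 + 393 = -299991)
N(-2157)/S + D/4487152 = -558/(-299991) + 1020668/4487152 = -558*(-1/299991) + 1020668*(1/4487152) = 186/99997 + 255167/1121788 = 25724587067/112175434636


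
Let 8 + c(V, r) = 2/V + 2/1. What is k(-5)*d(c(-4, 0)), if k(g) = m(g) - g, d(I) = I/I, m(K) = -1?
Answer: 4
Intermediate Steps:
c(V, r) = -6 + 2/V (c(V, r) = -8 + (2/V + 2/1) = -8 + (2/V + 2*1) = -8 + (2/V + 2) = -8 + (2 + 2/V) = -6 + 2/V)
d(I) = 1
k(g) = -1 - g
k(-5)*d(c(-4, 0)) = (-1 - 1*(-5))*1 = (-1 + 5)*1 = 4*1 = 4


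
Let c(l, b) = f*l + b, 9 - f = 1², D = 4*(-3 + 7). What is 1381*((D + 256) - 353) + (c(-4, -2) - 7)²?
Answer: -110180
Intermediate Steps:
D = 16 (D = 4*4 = 16)
f = 8 (f = 9 - 1*1² = 9 - 1*1 = 9 - 1 = 8)
c(l, b) = b + 8*l (c(l, b) = 8*l + b = b + 8*l)
1381*((D + 256) - 353) + (c(-4, -2) - 7)² = 1381*((16 + 256) - 353) + ((-2 + 8*(-4)) - 7)² = 1381*(272 - 353) + ((-2 - 32) - 7)² = 1381*(-81) + (-34 - 7)² = -111861 + (-41)² = -111861 + 1681 = -110180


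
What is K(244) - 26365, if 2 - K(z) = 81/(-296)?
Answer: -7803367/296 ≈ -26363.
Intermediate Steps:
K(z) = 673/296 (K(z) = 2 - 81/(-296) = 2 - 81*(-1)/296 = 2 - 1*(-81/296) = 2 + 81/296 = 673/296)
K(244) - 26365 = 673/296 - 26365 = -7803367/296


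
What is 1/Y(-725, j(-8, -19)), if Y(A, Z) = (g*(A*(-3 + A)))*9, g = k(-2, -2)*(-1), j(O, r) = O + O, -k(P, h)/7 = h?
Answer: -1/66502800 ≈ -1.5037e-8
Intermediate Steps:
k(P, h) = -7*h
j(O, r) = 2*O
g = -14 (g = -7*(-2)*(-1) = 14*(-1) = -14)
Y(A, Z) = -126*A*(-3 + A) (Y(A, Z) = -14*A*(-3 + A)*9 = -126*A*(-3 + A))
1/Y(-725, j(-8, -19)) = 1/(126*(-725)*(3 - 1*(-725))) = 1/(126*(-725)*(3 + 725)) = 1/(126*(-725)*728) = 1/(-66502800) = -1/66502800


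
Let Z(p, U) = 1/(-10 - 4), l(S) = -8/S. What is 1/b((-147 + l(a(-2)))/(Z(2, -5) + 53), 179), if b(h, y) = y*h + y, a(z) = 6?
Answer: -2223/717253 ≈ -0.0030993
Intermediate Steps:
Z(p, U) = -1/14 (Z(p, U) = 1/(-14) = -1/14)
b(h, y) = y + h*y (b(h, y) = h*y + y = y + h*y)
1/b((-147 + l(a(-2)))/(Z(2, -5) + 53), 179) = 1/(179*(1 + (-147 - 8/6)/(-1/14 + 53))) = 1/(179*(1 + (-147 - 8*1/6)/(741/14))) = 1/(179*(1 + (-147 - 4/3)*(14/741))) = 1/(179*(1 - 445/3*14/741)) = 1/(179*(1 - 6230/2223)) = 1/(179*(-4007/2223)) = 1/(-717253/2223) = -2223/717253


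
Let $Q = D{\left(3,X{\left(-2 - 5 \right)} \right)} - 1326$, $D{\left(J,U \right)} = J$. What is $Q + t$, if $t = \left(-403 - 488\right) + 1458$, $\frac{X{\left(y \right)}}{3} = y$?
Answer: $-756$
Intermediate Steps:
$X{\left(y \right)} = 3 y$
$t = 567$ ($t = -891 + 1458 = 567$)
$Q = -1323$ ($Q = 3 - 1326 = -1323$)
$Q + t = -1323 + 567 = -756$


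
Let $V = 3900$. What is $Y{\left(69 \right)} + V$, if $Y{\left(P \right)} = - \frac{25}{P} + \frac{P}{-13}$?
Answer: $\frac{3493214}{897} \approx 3894.3$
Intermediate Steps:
$Y{\left(P \right)} = - \frac{25}{P} - \frac{P}{13}$ ($Y{\left(P \right)} = - \frac{25}{P} + P \left(- \frac{1}{13}\right) = - \frac{25}{P} - \frac{P}{13}$)
$Y{\left(69 \right)} + V = \left(- \frac{25}{69} - \frac{69}{13}\right) + 3900 = - \frac{5086}{897} + 3900 = \frac{3493214}{897}$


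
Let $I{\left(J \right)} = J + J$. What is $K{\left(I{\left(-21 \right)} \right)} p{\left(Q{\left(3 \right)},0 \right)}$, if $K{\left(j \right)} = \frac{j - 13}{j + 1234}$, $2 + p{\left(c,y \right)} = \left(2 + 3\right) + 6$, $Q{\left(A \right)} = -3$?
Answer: $- \frac{495}{1192} \approx -0.41527$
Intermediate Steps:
$p{\left(c,y \right)} = 9$ ($p{\left(c,y \right)} = -2 + \left(\left(2 + 3\right) + 6\right) = -2 + \left(5 + 6\right) = -2 + 11 = 9$)
$I{\left(J \right)} = 2 J$
$K{\left(j \right)} = \frac{-13 + j}{1234 + j}$
$K{\left(I{\left(-21 \right)} \right)} p{\left(Q{\left(3 \right)},0 \right)} = \frac{-13 + 2 \left(-21\right)}{1234 + 2 \left(-21\right)} 9 = \frac{-13 - 42}{1234 - 42} \cdot 9 = \frac{1}{1192} \left(-55\right) 9 = \left(- \frac{55}{1192}\right) 9 = - \frac{495}{1192}$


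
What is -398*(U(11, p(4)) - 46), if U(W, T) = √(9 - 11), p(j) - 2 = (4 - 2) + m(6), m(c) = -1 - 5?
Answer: 18308 - 398*I*√2 ≈ 18308.0 - 562.86*I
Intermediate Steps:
m(c) = -6
p(j) = -2 (p(j) = 2 + ((4 - 2) - 6) = 2 + (2 - 6) = 2 - 4 = -2)
U(W, T) = I*√2 (U(W, T) = √(-2) = I*√2)
-398*(U(11, p(4)) - 46) = -398*(I*√2 - 46) = -398*(-46 + I*√2) = 18308 - 398*I*√2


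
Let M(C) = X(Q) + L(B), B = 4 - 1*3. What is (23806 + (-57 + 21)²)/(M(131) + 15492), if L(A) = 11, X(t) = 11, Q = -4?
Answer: 12551/7757 ≈ 1.6180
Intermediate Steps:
B = 1 (B = 4 - 3 = 1)
M(C) = 22 (M(C) = 11 + 11 = 22)
(23806 + (-57 + 21)²)/(M(131) + 15492) = (23806 + (-57 + 21)²)/(22 + 15492) = (23806 + (-36)²)/15514 = (23806 + 1296)*(1/15514) = 25102*(1/15514) = 12551/7757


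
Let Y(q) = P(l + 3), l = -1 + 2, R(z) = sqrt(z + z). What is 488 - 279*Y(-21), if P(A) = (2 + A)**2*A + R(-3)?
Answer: -39688 - 279*I*sqrt(6) ≈ -39688.0 - 683.41*I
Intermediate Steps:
R(z) = sqrt(2)*sqrt(z) (R(z) = sqrt(2*z) = sqrt(2)*sqrt(z))
l = 1
P(A) = I*sqrt(6) + A*(2 + A)**2 (P(A) = (2 + A)**2*A + sqrt(2)*sqrt(-3) = A*(2 + A)**2 + sqrt(2)*(I*sqrt(3)) = A*(2 + A)**2 + I*sqrt(6) = I*sqrt(6) + A*(2 + A)**2)
Y(q) = 144 + I*sqrt(6) (Y(q) = I*sqrt(6) + (1 + 3)*(2 + (1 + 3))**2 = I*sqrt(6) + 4*(2 + 4)**2 = I*sqrt(6) + 4*6**2 = I*sqrt(6) + 4*36 = I*sqrt(6) + 144 = 144 + I*sqrt(6))
488 - 279*Y(-21) = 488 - 279*(144 + I*sqrt(6)) = 488 + (-40176 - 279*I*sqrt(6)) = -39688 - 279*I*sqrt(6)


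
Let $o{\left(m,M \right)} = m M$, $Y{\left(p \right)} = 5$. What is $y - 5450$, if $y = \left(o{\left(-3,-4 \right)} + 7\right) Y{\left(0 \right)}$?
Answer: $-5355$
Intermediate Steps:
$o{\left(m,M \right)} = M m$
$y = 95$ ($y = \left(\left(-4\right) \left(-3\right) + 7\right) 5 = \left(12 + 7\right) 5 = 19 \cdot 5 = 95$)
$y - 5450 = 95 - 5450 = -5355$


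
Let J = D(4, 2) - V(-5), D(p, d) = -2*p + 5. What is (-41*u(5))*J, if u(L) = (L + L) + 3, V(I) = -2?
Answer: 533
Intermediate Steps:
u(L) = 3 + 2*L (u(L) = 2*L + 3 = 3 + 2*L)
D(p, d) = 5 - 2*p
J = -1 (J = (5 - 2*4) - 1*(-2) = (5 - 8) + 2 = -3 + 2 = -1)
(-41*u(5))*J = -41*(3 + 2*5)*(-1) = -41*(3 + 10)*(-1) = -41*13*(-1) = -533*(-1) = 533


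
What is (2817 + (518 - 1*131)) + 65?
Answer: 3269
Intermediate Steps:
(2817 + (518 - 1*131)) + 65 = (2817 + (518 - 131)) + 65 = (2817 + 387) + 65 = 3204 + 65 = 3269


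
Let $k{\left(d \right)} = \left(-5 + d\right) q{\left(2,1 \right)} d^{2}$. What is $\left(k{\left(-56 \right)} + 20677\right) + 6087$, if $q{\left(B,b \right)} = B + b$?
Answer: $-547124$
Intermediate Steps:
$k{\left(d \right)} = d^{2} \left(-15 + 3 d\right)$ ($k{\left(d \right)} = \left(-5 + d\right) \left(2 + 1\right) d^{2} = \left(-5 + d\right) 3 d^{2} = \left(-15 + 3 d\right) d^{2} = d^{2} \left(-15 + 3 d\right)$)
$\left(k{\left(-56 \right)} + 20677\right) + 6087 = \left(3 \left(-56\right)^{2} \left(-5 - 56\right) + 20677\right) + 6087 = \left(3 \cdot 3136 \left(-61\right) + 20677\right) + 6087 = \left(-573888 + 20677\right) + 6087 = -553211 + 6087 = -547124$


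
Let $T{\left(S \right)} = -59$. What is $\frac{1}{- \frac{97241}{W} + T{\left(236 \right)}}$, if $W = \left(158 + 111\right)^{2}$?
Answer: $- \frac{72361}{4366540} \approx -0.016572$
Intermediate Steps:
$W = 72361$ ($W = 269^{2} = 72361$)
$\frac{1}{- \frac{97241}{W} + T{\left(236 \right)}} = \frac{1}{- \frac{97241}{72361} - 59} = \frac{1}{- \frac{4366540}{72361}} = - \frac{72361}{4366540}$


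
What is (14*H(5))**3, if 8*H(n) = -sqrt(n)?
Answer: -1715*sqrt(5)/64 ≈ -59.920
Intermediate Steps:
H(n) = -sqrt(n)/8 (H(n) = (-sqrt(n))/8 = -sqrt(n)/8)
(14*H(5))**3 = (14*(-sqrt(5)/8))**3 = (-7*sqrt(5)/4)**3 = -1715*sqrt(5)/64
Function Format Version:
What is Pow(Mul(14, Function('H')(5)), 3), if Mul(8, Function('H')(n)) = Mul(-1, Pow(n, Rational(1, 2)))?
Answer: Mul(Rational(-1715, 64), Pow(5, Rational(1, 2))) ≈ -59.920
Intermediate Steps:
Function('H')(n) = Mul(Rational(-1, 8), Pow(n, Rational(1, 2))) (Function('H')(n) = Mul(Rational(1, 8), Mul(-1, Pow(n, Rational(1, 2)))) = Mul(Rational(-1, 8), Pow(n, Rational(1, 2))))
Pow(Mul(14, Function('H')(5)), 3) = Pow(Mul(14, Mul(Rational(-1, 8), Pow(5, Rational(1, 2)))), 3) = Pow(Mul(Rational(-7, 4), Pow(5, Rational(1, 2))), 3) = Mul(Rational(-1715, 64), Pow(5, Rational(1, 2)))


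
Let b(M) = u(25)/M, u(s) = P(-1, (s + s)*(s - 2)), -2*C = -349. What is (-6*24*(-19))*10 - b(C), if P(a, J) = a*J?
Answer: 9550940/349 ≈ 27367.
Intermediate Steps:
C = 349/2 (C = -½*(-349) = 349/2 ≈ 174.50)
P(a, J) = J*a
u(s) = -2*s*(-2 + s) (u(s) = ((s + s)*(s - 2))*(-1) = ((2*s)*(-2 + s))*(-1) = (2*s*(-2 + s))*(-1) = -2*s*(-2 + s))
b(M) = -1150/M (b(M) = (2*25*(2 - 1*25))/M = (2*25*(2 - 25))/M = (2*25*(-23))/M = -1150/M)
(-6*24*(-19))*10 - b(C) = (-6*24*(-19))*10 - (-1150)/349/2 = -144*(-19)*10 - (-1150)*2/349 = 2736*10 - 1*(-2300/349) = 27360 + 2300/349 = 9550940/349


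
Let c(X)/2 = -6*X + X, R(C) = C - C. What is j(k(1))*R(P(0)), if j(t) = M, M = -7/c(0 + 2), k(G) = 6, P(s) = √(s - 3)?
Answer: 0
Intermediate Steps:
P(s) = √(-3 + s)
R(C) = 0
c(X) = -10*X (c(X) = 2*(-6*X + X) = 2*(-5*X) = -10*X)
M = 7/20 (M = -7*(-1/(10*(0 + 2))) = -7/((-10*2)) = -7/(-20) = -7*(-1/20) = 7/20 ≈ 0.35000)
j(t) = 7/20
j(k(1))*R(P(0)) = (7/20)*0 = 0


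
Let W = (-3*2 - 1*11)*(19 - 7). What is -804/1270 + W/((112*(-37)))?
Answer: -384087/657860 ≈ -0.58384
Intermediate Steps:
W = -204 (W = (-6 - 11)*12 = -17*12 = -204)
-804/1270 + W/((112*(-37))) = -804/1270 - 204/(112*(-37)) = -804*1/1270 - 204/(-4144) = -402/635 - 204*(-1/4144) = -402/635 + 51/1036 = -384087/657860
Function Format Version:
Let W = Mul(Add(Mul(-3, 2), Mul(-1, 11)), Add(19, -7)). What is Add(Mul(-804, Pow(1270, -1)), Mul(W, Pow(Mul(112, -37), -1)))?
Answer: Rational(-384087, 657860) ≈ -0.58384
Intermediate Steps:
W = -204 (W = Mul(Add(-6, -11), 12) = Mul(-17, 12) = -204)
Add(Mul(-804, Pow(1270, -1)), Mul(W, Pow(Mul(112, -37), -1))) = Add(Mul(-804, Pow(1270, -1)), Mul(-204, Pow(Mul(112, -37), -1))) = Add(Mul(-804, Rational(1, 1270)), Mul(-204, Pow(-4144, -1))) = Add(Rational(-402, 635), Mul(-204, Rational(-1, 4144))) = Add(Rational(-402, 635), Rational(51, 1036)) = Rational(-384087, 657860)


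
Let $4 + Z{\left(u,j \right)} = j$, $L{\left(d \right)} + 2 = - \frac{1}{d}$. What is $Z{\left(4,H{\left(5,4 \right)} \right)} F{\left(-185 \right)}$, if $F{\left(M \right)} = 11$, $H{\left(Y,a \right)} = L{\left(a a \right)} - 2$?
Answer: $- \frac{1419}{16} \approx -88.688$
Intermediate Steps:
$L{\left(d \right)} = -2 - \frac{1}{d}$
$H{\left(Y,a \right)} = -4 - \frac{1}{a^{2}}$ ($H{\left(Y,a \right)} = \left(-2 - \frac{1}{a a}\right) - 2 = \left(-2 - \frac{1}{a^{2}}\right) - 2 = -4 - \frac{1}{a^{2}}$)
$Z{\left(u,j \right)} = -4 + j$
$Z{\left(4,H{\left(5,4 \right)} \right)} F{\left(-185 \right)} = \left(-4 - \frac{65}{16}\right) 11 = \left(- \frac{129}{16}\right) 11 = - \frac{1419}{16}$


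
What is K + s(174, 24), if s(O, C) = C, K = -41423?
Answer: -41399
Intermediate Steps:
K + s(174, 24) = -41423 + 24 = -41399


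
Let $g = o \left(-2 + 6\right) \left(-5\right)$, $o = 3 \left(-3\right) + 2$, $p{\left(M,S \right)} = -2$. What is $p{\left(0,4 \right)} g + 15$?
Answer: $-265$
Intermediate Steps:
$o = -7$ ($o = -9 + 2 = -7$)
$g = 140$ ($g = - 7 \left(-2 + 6\right) \left(-5\right) = \left(-7\right) 4 \left(-5\right) = \left(-28\right) \left(-5\right) = 140$)
$p{\left(0,4 \right)} g + 15 = \left(-2\right) 140 + 15 = -280 + 15 = -265$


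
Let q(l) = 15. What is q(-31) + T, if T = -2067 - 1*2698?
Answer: -4750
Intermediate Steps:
T = -4765 (T = -2067 - 2698 = -4765)
q(-31) + T = 15 - 4765 = -4750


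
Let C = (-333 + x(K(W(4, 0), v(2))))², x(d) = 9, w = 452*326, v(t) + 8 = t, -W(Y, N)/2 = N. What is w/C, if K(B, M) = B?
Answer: 18419/13122 ≈ 1.4037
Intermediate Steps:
W(Y, N) = -2*N
v(t) = -8 + t
w = 147352
C = 104976 (C = (-333 + 9)² = (-324)² = 104976)
w/C = 147352/104976 = 147352*(1/104976) = 18419/13122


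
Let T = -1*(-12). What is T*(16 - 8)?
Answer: 96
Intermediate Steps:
T = 12
T*(16 - 8) = 12*(16 - 8) = 12*8 = 96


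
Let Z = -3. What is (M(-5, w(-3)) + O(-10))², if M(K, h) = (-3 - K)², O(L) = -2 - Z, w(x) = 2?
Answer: 25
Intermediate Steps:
O(L) = 1 (O(L) = -2 - 1*(-3) = -2 + 3 = 1)
(M(-5, w(-3)) + O(-10))² = ((3 - 5)² + 1)² = ((-2)² + 1)² = (4 + 1)² = 5² = 25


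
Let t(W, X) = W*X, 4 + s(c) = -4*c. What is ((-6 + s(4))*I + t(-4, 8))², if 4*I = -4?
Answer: 36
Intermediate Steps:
I = -1 (I = (¼)*(-4) = -1)
s(c) = -4 - 4*c
((-6 + s(4))*I + t(-4, 8))² = ((-6 + (-4 - 4*4))*(-1) - 4*8)² = ((-6 + (-4 - 16))*(-1) - 32)² = ((-6 - 20)*(-1) - 32)² = (-26*(-1) - 32)² = (26 - 32)² = (-6)² = 36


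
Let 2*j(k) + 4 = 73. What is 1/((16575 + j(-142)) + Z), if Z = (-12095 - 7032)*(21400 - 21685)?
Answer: 2/10935609 ≈ 1.8289e-7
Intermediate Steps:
Z = 5451195 (Z = -19127*(-285) = 5451195)
j(k) = 69/2 (j(k) = -2 + (1/2)*73 = -2 + 73/2 = 69/2)
1/((16575 + j(-142)) + Z) = 1/((16575 + 69/2) + 5451195) = 1/(33219/2 + 5451195) = 1/(10935609/2) = 2/10935609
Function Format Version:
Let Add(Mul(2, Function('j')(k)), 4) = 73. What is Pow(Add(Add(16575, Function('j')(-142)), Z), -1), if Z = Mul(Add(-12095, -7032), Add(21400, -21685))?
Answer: Rational(2, 10935609) ≈ 1.8289e-7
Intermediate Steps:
Z = 5451195 (Z = Mul(-19127, -285) = 5451195)
Function('j')(k) = Rational(69, 2) (Function('j')(k) = Add(-2, Mul(Rational(1, 2), 73)) = Add(-2, Rational(73, 2)) = Rational(69, 2))
Pow(Add(Add(16575, Function('j')(-142)), Z), -1) = Pow(Add(Add(16575, Rational(69, 2)), 5451195), -1) = Pow(Add(Rational(33219, 2), 5451195), -1) = Pow(Rational(10935609, 2), -1) = Rational(2, 10935609)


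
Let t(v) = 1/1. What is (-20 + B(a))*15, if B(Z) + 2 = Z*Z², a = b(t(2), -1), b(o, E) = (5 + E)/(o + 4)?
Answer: -8058/25 ≈ -322.32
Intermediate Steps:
t(v) = 1
b(o, E) = (5 + E)/(4 + o)
a = ⅘ (a = (5 - 1)/(4 + 1) = 4/5 = (⅕)*4 = ⅘ ≈ 0.80000)
B(Z) = -2 + Z³ (B(Z) = -2 + Z*Z² = -2 + Z³)
(-20 + B(a))*15 = (-20 + (-2 + (⅘)³))*15 = (-20 + (-2 + 64/125))*15 = (-20 - 186/125)*15 = -2686/125*15 = -8058/25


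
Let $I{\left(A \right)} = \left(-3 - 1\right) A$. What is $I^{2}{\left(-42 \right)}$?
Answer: $28224$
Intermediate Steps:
$I{\left(A \right)} = - 4 A$
$I^{2}{\left(-42 \right)} = \left(\left(-4\right) \left(-42\right)\right)^{2} = 168^{2} = 28224$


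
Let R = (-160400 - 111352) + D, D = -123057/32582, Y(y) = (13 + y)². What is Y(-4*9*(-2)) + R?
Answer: -783540161/2962 ≈ -2.6453e+5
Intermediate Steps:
D = -11187/2962 (D = -123057*1/32582 = -11187/2962 ≈ -3.7768)
R = -804940611/2962 (R = (-160400 - 111352) - 11187/2962 = -271752 - 11187/2962 = -804940611/2962 ≈ -2.7176e+5)
Y(-4*9*(-2)) + R = (13 - 4*9*(-2))² - 804940611/2962 = (13 - 36*(-2))² - 804940611/2962 = (13 + 72)² - 804940611/2962 = 85² - 804940611/2962 = 7225 - 804940611/2962 = -783540161/2962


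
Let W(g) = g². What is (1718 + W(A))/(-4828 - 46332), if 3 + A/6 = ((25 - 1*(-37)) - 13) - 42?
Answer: -1147/25580 ≈ -0.044840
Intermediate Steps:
A = 24 (A = -18 + 6*(((25 - 1*(-37)) - 13) - 42) = -18 + 6*(((25 + 37) - 13) - 42) = -18 + 6*((62 - 13) - 42) = -18 + 6*(49 - 42) = -18 + 6*7 = -18 + 42 = 24)
(1718 + W(A))/(-4828 - 46332) = (1718 + 24²)/(-4828 - 46332) = (1718 + 576)/(-51160) = 2294*(-1/51160) = -1147/25580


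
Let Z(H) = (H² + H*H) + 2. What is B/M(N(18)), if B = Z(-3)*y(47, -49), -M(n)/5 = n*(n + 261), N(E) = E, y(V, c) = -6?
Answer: 4/837 ≈ 0.0047790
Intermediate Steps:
M(n) = -5*n*(261 + n) (M(n) = -5*n*(n + 261) = -5*n*(261 + n))
Z(H) = 2 + 2*H² (Z(H) = (H² + H²) + 2 = 2*H² + 2 = 2 + 2*H²)
B = -120 (B = (2 + 2*(-3)²)*(-6) = (2 + 2*9)*(-6) = (2 + 18)*(-6) = 20*(-6) = -120)
B/M(N(18)) = -120*(-1/(90*(261 + 18))) = -120/((-5*18*279)) = -120/(-25110) = -120*(-1/25110) = 4/837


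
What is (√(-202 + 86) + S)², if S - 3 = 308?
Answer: 96605 + 1244*I*√29 ≈ 96605.0 + 6699.1*I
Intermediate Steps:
S = 311 (S = 3 + 308 = 311)
(√(-202 + 86) + S)² = (√(-202 + 86) + 311)² = (√(-116) + 311)² = (2*I*√29 + 311)² = (311 + 2*I*√29)²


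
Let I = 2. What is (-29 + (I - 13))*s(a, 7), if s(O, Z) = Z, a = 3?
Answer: -280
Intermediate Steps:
(-29 + (I - 13))*s(a, 7) = (-29 + (2 - 13))*7 = (-29 - 11)*7 = -40*7 = -280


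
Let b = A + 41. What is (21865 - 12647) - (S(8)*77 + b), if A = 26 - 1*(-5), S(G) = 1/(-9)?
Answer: 82391/9 ≈ 9154.6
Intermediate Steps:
S(G) = -⅑
A = 31 (A = 26 + 5 = 31)
b = 72 (b = 31 + 41 = 72)
(21865 - 12647) - (S(8)*77 + b) = (21865 - 12647) - (-⅑*77 + 72) = 9218 - (-77/9 + 72) = 9218 - 1*571/9 = 9218 - 571/9 = 82391/9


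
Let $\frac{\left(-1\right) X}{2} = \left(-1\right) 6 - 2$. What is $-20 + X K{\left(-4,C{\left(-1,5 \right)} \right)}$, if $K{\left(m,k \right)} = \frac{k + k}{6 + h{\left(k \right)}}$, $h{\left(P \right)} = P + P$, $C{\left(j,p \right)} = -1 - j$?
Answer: $-20$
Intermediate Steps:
$X = 16$ ($X = - 2 \left(\left(-1\right) 6 - 2\right) = - 2 \left(-6 - 2\right) = \left(-2\right) \left(-8\right) = 16$)
$h{\left(P \right)} = 2 P$
$K{\left(m,k \right)} = \frac{2 k}{6 + 2 k}$ ($K{\left(m,k \right)} = \frac{k + k}{6 + 2 k} = \frac{2 k}{6 + 2 k}$)
$-20 + X K{\left(-4,C{\left(-1,5 \right)} \right)} = -20 + 16 \frac{-1 - -1}{3 - 0} = -20 + 16 \frac{-1 + 1}{3 + \left(-1 + 1\right)} = -20 + 16 \frac{0}{3 + 0} = -20 + 16 \cdot \frac{0}{3} = -20 + 16 \cdot 0 \cdot \frac{1}{3} = -20 + 16 \cdot 0 = -20 + 0 = -20$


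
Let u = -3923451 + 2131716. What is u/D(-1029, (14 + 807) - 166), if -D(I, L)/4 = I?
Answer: -597245/1372 ≈ -435.31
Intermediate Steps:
D(I, L) = -4*I
u = -1791735
u/D(-1029, (14 + 807) - 166) = -1791735/((-4*(-1029))) = -1791735/4116 = -1791735*1/4116 = -597245/1372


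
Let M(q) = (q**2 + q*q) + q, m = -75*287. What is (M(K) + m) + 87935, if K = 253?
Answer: 194681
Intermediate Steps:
m = -21525
M(q) = q + 2*q**2 (M(q) = (q**2 + q**2) + q = 2*q**2 + q = q + 2*q**2)
(M(K) + m) + 87935 = (253*(1 + 2*253) - 21525) + 87935 = (253*(1 + 506) - 21525) + 87935 = (253*507 - 21525) + 87935 = (128271 - 21525) + 87935 = 106746 + 87935 = 194681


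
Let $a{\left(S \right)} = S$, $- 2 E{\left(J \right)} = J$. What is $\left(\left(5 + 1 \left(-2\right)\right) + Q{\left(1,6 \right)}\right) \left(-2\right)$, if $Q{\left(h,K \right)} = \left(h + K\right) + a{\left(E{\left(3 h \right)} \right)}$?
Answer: $-17$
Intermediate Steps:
$E{\left(J \right)} = - \frac{J}{2}$
$Q{\left(h,K \right)} = K - \frac{h}{2}$ ($Q{\left(h,K \right)} = \left(h + K\right) - \frac{3 h}{2} = \left(K + h\right) - \frac{3 h}{2} = K - \frac{h}{2}$)
$\left(\left(5 + 1 \left(-2\right)\right) + Q{\left(1,6 \right)}\right) \left(-2\right) = \left(\left(5 + 1 \left(-2\right)\right) + \left(6 - \frac{1}{2}\right)\right) \left(-2\right) = \left(\left(5 - 2\right) + \left(6 - \frac{1}{2}\right)\right) \left(-2\right) = \left(3 + \frac{11}{2}\right) \left(-2\right) = \frac{17}{2} \left(-2\right) = -17$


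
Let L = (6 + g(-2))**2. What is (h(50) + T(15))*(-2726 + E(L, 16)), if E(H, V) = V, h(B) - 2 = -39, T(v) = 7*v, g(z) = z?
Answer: -184280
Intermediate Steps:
h(B) = -37 (h(B) = 2 - 39 = -37)
L = 16 (L = (6 - 2)**2 = 4**2 = 16)
(h(50) + T(15))*(-2726 + E(L, 16)) = (-37 + 7*15)*(-2726 + 16) = (-37 + 105)*(-2710) = 68*(-2710) = -184280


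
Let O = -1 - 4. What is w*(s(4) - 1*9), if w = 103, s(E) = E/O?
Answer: -5047/5 ≈ -1009.4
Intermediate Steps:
O = -5
s(E) = -E/5 (s(E) = E/(-5) = E*(-⅕) = -E/5)
w*(s(4) - 1*9) = 103*(-⅕*4 - 1*9) = 103*(-⅘ - 9) = 103*(-49/5) = -5047/5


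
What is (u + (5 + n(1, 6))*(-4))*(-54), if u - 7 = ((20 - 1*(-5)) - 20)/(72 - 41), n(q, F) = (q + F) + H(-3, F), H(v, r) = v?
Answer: 48276/31 ≈ 1557.3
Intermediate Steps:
n(q, F) = -3 + F + q (n(q, F) = (q + F) - 3 = (F + q) - 3 = -3 + F + q)
u = 222/31 (u = 7 + ((20 - 1*(-5)) - 20)/(72 - 41) = 7 + ((20 + 5) - 20)/31 = 7 + (25 - 20)*(1/31) = 7 + 5*(1/31) = 7 + 5/31 = 222/31 ≈ 7.1613)
(u + (5 + n(1, 6))*(-4))*(-54) = (222/31 + (5 + (-3 + 6 + 1))*(-4))*(-54) = (222/31 + (5 + 4)*(-4))*(-54) = (222/31 + 9*(-4))*(-54) = (222/31 - 36)*(-54) = -894/31*(-54) = 48276/31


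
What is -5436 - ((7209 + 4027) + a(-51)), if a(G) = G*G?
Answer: -19273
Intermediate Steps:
a(G) = G**2
-5436 - ((7209 + 4027) + a(-51)) = -5436 - ((7209 + 4027) + (-51)**2) = -5436 - (11236 + 2601) = -5436 - 1*13837 = -5436 - 13837 = -19273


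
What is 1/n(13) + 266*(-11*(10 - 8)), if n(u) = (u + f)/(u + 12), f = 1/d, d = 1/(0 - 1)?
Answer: -70199/12 ≈ -5849.9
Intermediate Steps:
d = -1 (d = 1/(-1) = -1)
f = -1 (f = 1/(-1) = -1)
n(u) = (-1 + u)/(12 + u) (n(u) = (u - 1)/(u + 12) = (-1 + u)/(12 + u))
1/n(13) + 266*(-11*(10 - 8)) = 1/((-1 + 13)/(12 + 13)) + 266*(-11*(10 - 8)) = 1/(12/25) + 266*(-11*2) = 1/((1/25)*12) + 266*(-22) = 1/(12/25) - 5852 = 25/12 - 5852 = -70199/12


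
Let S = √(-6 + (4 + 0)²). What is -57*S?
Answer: -57*√10 ≈ -180.25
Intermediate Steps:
S = √10 (S = √(-6 + 4²) = √(-6 + 16) = √10 ≈ 3.1623)
-57*S = -57*√10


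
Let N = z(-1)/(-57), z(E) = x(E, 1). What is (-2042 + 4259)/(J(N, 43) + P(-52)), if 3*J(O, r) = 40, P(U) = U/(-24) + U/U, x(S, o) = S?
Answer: 1478/11 ≈ 134.36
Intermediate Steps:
z(E) = E
N = 1/57 (N = -1/(-57) = -1*(-1/57) = 1/57 ≈ 0.017544)
P(U) = 1 - U/24 (P(U) = U*(-1/24) + 1 = -U/24 + 1 = 1 - U/24)
J(O, r) = 40/3 (J(O, r) = (1/3)*40 = 40/3)
(-2042 + 4259)/(J(N, 43) + P(-52)) = (-2042 + 4259)/(40/3 + (1 - 1/24*(-52))) = 2217/(40/3 + (1 + 13/6)) = 2217/(40/3 + 19/6) = 2217/(33/2) = 2217*(2/33) = 1478/11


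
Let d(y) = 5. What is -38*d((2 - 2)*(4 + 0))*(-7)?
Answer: 1330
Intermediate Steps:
-38*d((2 - 2)*(4 + 0))*(-7) = -38*5*(-7) = -190*(-7) = 1330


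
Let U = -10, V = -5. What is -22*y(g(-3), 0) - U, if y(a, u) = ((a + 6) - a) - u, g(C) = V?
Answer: -122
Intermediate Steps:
g(C) = -5
y(a, u) = 6 - u (y(a, u) = ((6 + a) - a) - u = 6 - u)
-22*y(g(-3), 0) - U = -22*(6 - 1*0) - 1*(-10) = -22*(6 + 0) + 10 = -22*6 + 10 = -132 + 10 = -122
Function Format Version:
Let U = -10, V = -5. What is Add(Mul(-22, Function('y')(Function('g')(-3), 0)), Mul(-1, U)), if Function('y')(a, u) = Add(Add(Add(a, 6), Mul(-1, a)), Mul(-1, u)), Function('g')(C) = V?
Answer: -122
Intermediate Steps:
Function('g')(C) = -5
Function('y')(a, u) = Add(6, Mul(-1, u)) (Function('y')(a, u) = Add(Add(Add(6, a), Mul(-1, a)), Mul(-1, u)) = Add(6, Mul(-1, u)))
Add(Mul(-22, Function('y')(Function('g')(-3), 0)), Mul(-1, U)) = Add(Mul(-22, Add(6, Mul(-1, 0))), Mul(-1, -10)) = Add(Mul(-22, Add(6, 0)), 10) = Add(Mul(-22, 6), 10) = Add(-132, 10) = -122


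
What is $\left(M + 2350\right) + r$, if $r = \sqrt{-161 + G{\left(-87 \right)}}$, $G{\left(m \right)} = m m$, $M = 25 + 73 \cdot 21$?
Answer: $3908 + 4 \sqrt{463} \approx 3994.1$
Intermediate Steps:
$M = 1558$ ($M = 25 + 1533 = 1558$)
$G{\left(m \right)} = m^{2}$
$r = 4 \sqrt{463}$ ($r = \sqrt{-161 + \left(-87\right)^{2}} = \sqrt{-161 + 7569} = \sqrt{7408} = 4 \sqrt{463} \approx 86.07$)
$\left(M + 2350\right) + r = \left(1558 + 2350\right) + 4 \sqrt{463} = 3908 + 4 \sqrt{463}$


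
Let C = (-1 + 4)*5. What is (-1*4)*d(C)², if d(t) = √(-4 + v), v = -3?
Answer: 28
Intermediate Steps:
C = 15 (C = 3*5 = 15)
d(t) = I*√7 (d(t) = √(-4 - 3) = √(-7) = I*√7)
(-1*4)*d(C)² = (-1*4)*(I*√7)² = -4*(-7) = 28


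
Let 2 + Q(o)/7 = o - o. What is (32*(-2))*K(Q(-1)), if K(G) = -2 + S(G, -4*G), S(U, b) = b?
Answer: -3456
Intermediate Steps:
Q(o) = -14 (Q(o) = -14 + 7*(o - o) = -14 + 7*0 = -14 + 0 = -14)
K(G) = -2 - 4*G
(32*(-2))*K(Q(-1)) = (32*(-2))*(-2 - 4*(-14)) = -64*(-2 + 56) = -64*54 = -3456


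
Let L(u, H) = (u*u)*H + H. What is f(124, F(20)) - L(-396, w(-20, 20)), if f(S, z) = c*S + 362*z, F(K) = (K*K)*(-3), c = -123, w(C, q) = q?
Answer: -3585992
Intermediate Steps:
F(K) = -3*K² (F(K) = K²*(-3) = -3*K²)
L(u, H) = H + H*u² (L(u, H) = u²*H + H = H*u² + H = H + H*u²)
f(S, z) = -123*S + 362*z
f(124, F(20)) - L(-396, w(-20, 20)) = (-123*124 + 362*(-3*20²)) - 20*(1 + (-396)²) = (-15252 + 362*(-3*400)) - 20*(1 + 156816) = (-15252 + 362*(-1200)) - 20*156817 = (-15252 - 434400) - 1*3136340 = -449652 - 3136340 = -3585992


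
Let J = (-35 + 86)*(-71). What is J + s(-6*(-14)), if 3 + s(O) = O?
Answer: -3540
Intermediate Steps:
s(O) = -3 + O
J = -3621 (J = 51*(-71) = -3621)
J + s(-6*(-14)) = -3621 + (-3 - 6*(-14)) = -3621 + (-3 + 84) = -3621 + 81 = -3540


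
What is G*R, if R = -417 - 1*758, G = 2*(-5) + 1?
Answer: 10575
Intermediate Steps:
G = -9 (G = -10 + 1 = -9)
R = -1175 (R = -417 - 758 = -1175)
G*R = -9*(-1175) = 10575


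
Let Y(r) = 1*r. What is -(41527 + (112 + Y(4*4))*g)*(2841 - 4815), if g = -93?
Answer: 58475802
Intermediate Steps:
Y(r) = r
-(41527 + (112 + Y(4*4))*g)*(2841 - 4815) = -(41527 + (112 + 4*4)*(-93))*(2841 - 4815) = -(41527 + (112 + 16)*(-93))*(-1974) = -(41527 + 128*(-93))*(-1974) = -(41527 - 11904)*(-1974) = -29623*(-1974) = -1*(-58475802) = 58475802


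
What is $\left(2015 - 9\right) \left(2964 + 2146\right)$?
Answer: $10250660$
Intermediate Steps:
$\left(2015 - 9\right) \left(2964 + 2146\right) = 2006 \cdot 5110 = 10250660$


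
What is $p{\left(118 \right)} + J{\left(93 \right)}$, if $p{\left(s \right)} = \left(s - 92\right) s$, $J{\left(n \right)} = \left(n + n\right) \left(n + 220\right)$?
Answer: $61286$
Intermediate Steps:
$J{\left(n \right)} = 2 n \left(220 + n\right)$
$p{\left(s \right)} = s \left(-92 + s\right)$ ($p{\left(s \right)} = \left(-92 + s\right) s = s \left(-92 + s\right)$)
$p{\left(118 \right)} + J{\left(93 \right)} = 118 \left(-92 + 118\right) + 2 \cdot 93 \left(220 + 93\right) = 118 \cdot 26 + 2 \cdot 93 \cdot 313 = 3068 + 58218 = 61286$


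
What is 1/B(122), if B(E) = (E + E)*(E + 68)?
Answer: 1/46360 ≈ 2.1570e-5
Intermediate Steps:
B(E) = 2*E*(68 + E) (B(E) = (2*E)*(68 + E) = 2*E*(68 + E))
1/B(122) = 1/(2*122*(68 + 122)) = 1/(2*122*190) = 1/46360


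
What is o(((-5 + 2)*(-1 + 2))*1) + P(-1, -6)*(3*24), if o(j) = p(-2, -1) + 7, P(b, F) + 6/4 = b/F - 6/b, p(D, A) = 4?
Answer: 347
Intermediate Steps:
P(b, F) = -3/2 - 6/b + b/F (P(b, F) = -3/2 + (b/F - 6/b) = -3/2 + (-6/b + b/F) = -3/2 - 6/b + b/F)
o(j) = 11 (o(j) = 4 + 7 = 11)
o(((-5 + 2)*(-1 + 2))*1) + P(-1, -6)*(3*24) = 11 + (-3/2 - 6/(-1) - 1/(-6))*(3*24) = 11 + (-3/2 - 6*(-1) - 1*(-⅙))*72 = 11 + (-3/2 + 6 + ⅙)*72 = 11 + (14/3)*72 = 11 + 336 = 347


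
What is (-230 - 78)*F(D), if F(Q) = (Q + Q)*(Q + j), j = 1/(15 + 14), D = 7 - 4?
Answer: -162624/29 ≈ -5607.7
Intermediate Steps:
D = 3
j = 1/29 ≈ 0.034483
F(Q) = 2*Q*(1/29 + Q) (F(Q) = (Q + Q)*(Q + 1/29) = (2*Q)*(1/29 + Q) = 2*Q*(1/29 + Q))
(-230 - 78)*F(D) = (-230 - 78)*((2/29)*3*(1 + 29*3)) = -616*3*(1 + 87)/29 = -616*3*88/29 = -308*528/29 = -162624/29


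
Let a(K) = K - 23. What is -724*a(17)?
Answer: 4344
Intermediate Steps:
a(K) = -23 + K
-724*a(17) = -724*(-23 + 17) = -724*(-6) = 4344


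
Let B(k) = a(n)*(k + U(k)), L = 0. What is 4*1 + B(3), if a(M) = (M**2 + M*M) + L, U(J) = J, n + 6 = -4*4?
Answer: 5812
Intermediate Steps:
n = -22 (n = -6 - 4*4 = -6 - 16 = -22)
a(M) = 2*M**2 (a(M) = (M**2 + M*M) + 0 = (M**2 + M**2) + 0 = 2*M**2 + 0 = 2*M**2)
B(k) = 1936*k (B(k) = (2*(-22)**2)*(k + k) = (2*484)*(2*k) = 968*(2*k) = 1936*k)
4*1 + B(3) = 4*1 + 1936*3 = 4 + 5808 = 5812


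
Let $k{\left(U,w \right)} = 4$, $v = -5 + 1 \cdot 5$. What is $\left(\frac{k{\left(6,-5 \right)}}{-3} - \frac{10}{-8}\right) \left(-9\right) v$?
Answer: $0$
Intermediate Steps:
$v = 0$ ($v = -5 + 5 = 0$)
$\left(\frac{k{\left(6,-5 \right)}}{-3} - \frac{10}{-8}\right) \left(-9\right) v = \left(\frac{4}{-3} - \frac{10}{-8}\right) \left(-9\right) 0 = \left(4 \left(- \frac{1}{3}\right) - - \frac{5}{4}\right) \left(-9\right) 0 = \left(- \frac{4}{3} + \frac{5}{4}\right) \left(-9\right) 0 = \left(- \frac{1}{12}\right) \left(-9\right) 0 = \frac{3}{4} \cdot 0 = 0$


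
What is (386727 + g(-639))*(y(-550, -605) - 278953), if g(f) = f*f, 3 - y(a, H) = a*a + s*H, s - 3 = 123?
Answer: -401674150560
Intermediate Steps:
s = 126 (s = 3 + 123 = 126)
y(a, H) = 3 - a² - 126*H (y(a, H) = 3 - (a*a + 126*H) = 3 - (a² + 126*H) = 3 + (-a² - 126*H) = 3 - a² - 126*H)
g(f) = f²
(386727 + g(-639))*(y(-550, -605) - 278953) = (386727 + (-639)²)*((3 - 1*(-550)² - 126*(-605)) - 278953) = (386727 + 408321)*((3 - 1*302500 + 76230) - 278953) = 795048*((3 - 302500 + 76230) - 278953) = 795048*(-226267 - 278953) = 795048*(-505220) = -401674150560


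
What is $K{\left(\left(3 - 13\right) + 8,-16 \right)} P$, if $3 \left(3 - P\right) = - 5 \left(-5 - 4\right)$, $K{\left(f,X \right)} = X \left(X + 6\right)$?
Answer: $-1920$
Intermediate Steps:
$K{\left(f,X \right)} = X \left(6 + X\right)$
$P = -12$ ($P = 3 - \frac{\left(-5\right) \left(-5 - 4\right)}{3} = 3 - \frac{\left(-5\right) \left(-9\right)}{3} = 3 - 15 = -12$)
$K{\left(\left(3 - 13\right) + 8,-16 \right)} P = - 16 \left(6 - 16\right) \left(-12\right) = \left(-16\right) \left(-10\right) \left(-12\right) = 160 \left(-12\right) = -1920$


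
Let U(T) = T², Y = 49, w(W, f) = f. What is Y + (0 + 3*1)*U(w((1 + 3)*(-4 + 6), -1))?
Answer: 52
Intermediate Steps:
Y + (0 + 3*1)*U(w((1 + 3)*(-4 + 6), -1)) = 49 + (0 + 3*1)*(-1)² = 49 + (0 + 3)*1 = 49 + 3*1 = 49 + 3 = 52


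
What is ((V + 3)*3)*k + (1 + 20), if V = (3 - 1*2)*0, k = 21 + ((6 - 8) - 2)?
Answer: 174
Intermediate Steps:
k = 17 (k = 21 + (-2 - 2) = 21 - 4 = 17)
V = 0 (V = (3 - 2)*0 = 1*0 = 0)
((V + 3)*3)*k + (1 + 20) = ((0 + 3)*3)*17 + (1 + 20) = (3*3)*17 + 21 = 9*17 + 21 = 153 + 21 = 174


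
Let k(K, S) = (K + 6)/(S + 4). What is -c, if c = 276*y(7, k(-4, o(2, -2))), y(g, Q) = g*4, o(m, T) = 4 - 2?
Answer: -7728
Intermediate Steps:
o(m, T) = 2
k(K, S) = (6 + K)/(4 + S)
y(g, Q) = 4*g
c = 7728 (c = 276*(4*7) = 276*28 = 7728)
-c = -1*7728 = -7728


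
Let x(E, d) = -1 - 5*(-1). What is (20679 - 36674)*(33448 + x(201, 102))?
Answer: -535064740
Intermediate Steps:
x(E, d) = 4 (x(E, d) = -1 + 5 = 4)
(20679 - 36674)*(33448 + x(201, 102)) = (20679 - 36674)*(33448 + 4) = -15995*33452 = -535064740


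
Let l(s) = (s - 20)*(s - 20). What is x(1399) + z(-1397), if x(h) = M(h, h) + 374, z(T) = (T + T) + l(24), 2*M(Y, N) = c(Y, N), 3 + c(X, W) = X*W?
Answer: 976195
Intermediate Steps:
l(s) = (-20 + s)² (l(s) = (-20 + s)*(-20 + s) = (-20 + s)²)
c(X, W) = -3 + W*X (c(X, W) = -3 + X*W = -3 + W*X)
M(Y, N) = -3/2 + N*Y/2 (M(Y, N) = (-3 + N*Y)/2 = -3/2 + N*Y/2)
z(T) = 16 + 2*T (z(T) = (T + T) + (-20 + 24)² = 2*T + 4² = 2*T + 16 = 16 + 2*T)
x(h) = 745/2 + h²/2 (x(h) = (-3/2 + h*h/2) + 374 = (-3/2 + h²/2) + 374 = 745/2 + h²/2)
x(1399) + z(-1397) = (745/2 + (½)*1399²) + (16 + 2*(-1397)) = (745/2 + (½)*1957201) + (16 - 2794) = (745/2 + 1957201/2) - 2778 = 978973 - 2778 = 976195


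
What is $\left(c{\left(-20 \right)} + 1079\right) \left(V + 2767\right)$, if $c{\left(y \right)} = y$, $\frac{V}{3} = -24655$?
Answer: $-75398682$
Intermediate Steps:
$V = -73965$ ($V = 3 \left(-24655\right) = -73965$)
$\left(c{\left(-20 \right)} + 1079\right) \left(V + 2767\right) = \left(-20 + 1079\right) \left(-73965 + 2767\right) = 1059 \left(-71198\right) = -75398682$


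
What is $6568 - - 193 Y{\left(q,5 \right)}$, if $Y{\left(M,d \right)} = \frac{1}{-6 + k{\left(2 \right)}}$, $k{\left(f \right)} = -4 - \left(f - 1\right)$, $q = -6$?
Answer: $\frac{72055}{11} \approx 6550.5$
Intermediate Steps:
$k{\left(f \right)} = -3 - f$ ($k{\left(f \right)} = -4 - \left(-1 + f\right) = -3 - f$)
$Y{\left(M,d \right)} = - \frac{1}{11}$ ($Y{\left(M,d \right)} = \frac{1}{-6 - 5} = \frac{1}{-11} = - \frac{1}{11}$)
$6568 - - 193 Y{\left(q,5 \right)} = 6568 - \left(-193\right) \left(- \frac{1}{11}\right) = 6568 - \frac{193}{11} = \frac{72055}{11}$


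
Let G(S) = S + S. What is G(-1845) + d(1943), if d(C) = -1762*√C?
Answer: -3690 - 1762*√1943 ≈ -81358.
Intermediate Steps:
G(S) = 2*S
G(-1845) + d(1943) = 2*(-1845) - 1762*√1943 = -3690 - 1762*√1943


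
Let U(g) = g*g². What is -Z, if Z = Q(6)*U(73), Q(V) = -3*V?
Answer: 7002306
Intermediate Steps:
U(g) = g³
Z = -7002306 (Z = -3*6*73³ = -18*389017 = -7002306)
-Z = -1*(-7002306) = 7002306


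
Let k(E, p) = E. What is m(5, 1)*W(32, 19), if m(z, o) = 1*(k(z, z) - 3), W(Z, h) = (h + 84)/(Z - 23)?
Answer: 206/9 ≈ 22.889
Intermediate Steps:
W(Z, h) = (84 + h)/(-23 + Z)
m(z, o) = -3 + z (m(z, o) = 1*(z - 3) = 1*(-3 + z) = -3 + z)
m(5, 1)*W(32, 19) = (-3 + 5)*((84 + 19)/(-23 + 32)) = 2*(103/9) = 206/9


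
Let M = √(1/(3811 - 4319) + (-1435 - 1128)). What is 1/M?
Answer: -2*I*√165354635/1302005 ≈ -0.019753*I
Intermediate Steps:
M = I*√165354635/254 (M = √(1/(-508) - 2563) = √(-1/508 - 2563) = √(-1302005/508) = I*√165354635/254 ≈ 50.626*I)
1/M = 1/(I*√165354635/254) = -2*I*√165354635/1302005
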